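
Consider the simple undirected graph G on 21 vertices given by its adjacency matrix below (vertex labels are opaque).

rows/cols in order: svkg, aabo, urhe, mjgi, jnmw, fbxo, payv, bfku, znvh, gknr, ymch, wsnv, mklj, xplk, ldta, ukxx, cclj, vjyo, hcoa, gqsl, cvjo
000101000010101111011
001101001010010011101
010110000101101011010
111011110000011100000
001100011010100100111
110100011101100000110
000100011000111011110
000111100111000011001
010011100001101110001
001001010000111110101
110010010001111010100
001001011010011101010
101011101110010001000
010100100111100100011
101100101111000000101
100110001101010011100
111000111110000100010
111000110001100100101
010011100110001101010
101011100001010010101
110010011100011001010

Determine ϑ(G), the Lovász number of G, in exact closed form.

N(vjyo) = {svkg, aabo, urhe, payv, bfku, wsnv, mklj, ukxx, hcoa, cvjo}, |N(vjyo)| = 10.
Vertex fbxo has 10 neighbors: svkg, aabo, mjgi, bfku, znvh, gknr, wsnv, mklj, hcoa, gqsl.
deg(svkg) = 10; N(svkg) = {mjgi, fbxo, ymch, mklj, ldta, ukxx, cclj, vjyo, gqsl, cvjo}.
deg(mjgi) = 10; N(mjgi) = {svkg, aabo, urhe, jnmw, fbxo, payv, bfku, xplk, ldta, ukxx}.
10-regular, N=21; this is K(7,2), the Kneser graph.
A has 3 distinct eigenvalues ≈ [10.0, 1.0, -4.0].
ϑ = −N·λ_min/(λ_max−λ_min) = −21·(-4)/(10−(-4)) = 6.
Numerically 6.00000000.

6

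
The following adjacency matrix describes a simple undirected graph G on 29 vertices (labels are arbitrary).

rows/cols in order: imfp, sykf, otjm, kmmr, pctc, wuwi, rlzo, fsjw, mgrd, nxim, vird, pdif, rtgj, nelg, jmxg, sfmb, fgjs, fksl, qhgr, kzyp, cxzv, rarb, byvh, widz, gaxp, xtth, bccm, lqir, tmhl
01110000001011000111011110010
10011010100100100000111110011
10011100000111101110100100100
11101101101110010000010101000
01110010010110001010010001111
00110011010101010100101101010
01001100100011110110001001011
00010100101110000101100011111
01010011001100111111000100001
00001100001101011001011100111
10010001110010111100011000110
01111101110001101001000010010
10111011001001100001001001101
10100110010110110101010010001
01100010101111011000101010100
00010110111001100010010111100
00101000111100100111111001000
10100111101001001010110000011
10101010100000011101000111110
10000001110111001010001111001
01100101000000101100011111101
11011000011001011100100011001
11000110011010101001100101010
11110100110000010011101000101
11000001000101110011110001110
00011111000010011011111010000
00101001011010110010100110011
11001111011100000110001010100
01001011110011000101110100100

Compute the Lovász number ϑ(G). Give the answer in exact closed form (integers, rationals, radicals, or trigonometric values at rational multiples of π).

N(imfp) = {sykf, otjm, kmmr, vird, rtgj, nelg, fksl, qhgr, kzyp, rarb, byvh, widz, gaxp, lqir}, |N(imfp)| = 14.
Vertex jmxg has 14 neighbors: sykf, otjm, rlzo, mgrd, vird, pdif, rtgj, nelg, sfmb, fgjs, cxzv, byvh, gaxp, bccm.
Vertex xtth has 14 neighbors: kmmr, pctc, wuwi, rlzo, fsjw, rtgj, sfmb, fgjs, qhgr, kzyp, cxzv, rarb, byvh, gaxp.
Vertex qhgr has 14 neighbors: imfp, otjm, pctc, rlzo, mgrd, sfmb, fgjs, fksl, kzyp, widz, gaxp, xtth, bccm, lqir.
deg(v) = 14 for all v (|V|=29); SR(29,14,6,7) — a Paley graph.
A has 3 distinct eigenvalues ≈ [14.0, 2.192582, -3.192582].
−29·(-sqrt(29)/2 - 1/2) / ((14)−(-sqrt(29)/2 - 1/2)) = sqrt(29) = ϑ(G).
= 5.3852… (decimal).

sqrt(29)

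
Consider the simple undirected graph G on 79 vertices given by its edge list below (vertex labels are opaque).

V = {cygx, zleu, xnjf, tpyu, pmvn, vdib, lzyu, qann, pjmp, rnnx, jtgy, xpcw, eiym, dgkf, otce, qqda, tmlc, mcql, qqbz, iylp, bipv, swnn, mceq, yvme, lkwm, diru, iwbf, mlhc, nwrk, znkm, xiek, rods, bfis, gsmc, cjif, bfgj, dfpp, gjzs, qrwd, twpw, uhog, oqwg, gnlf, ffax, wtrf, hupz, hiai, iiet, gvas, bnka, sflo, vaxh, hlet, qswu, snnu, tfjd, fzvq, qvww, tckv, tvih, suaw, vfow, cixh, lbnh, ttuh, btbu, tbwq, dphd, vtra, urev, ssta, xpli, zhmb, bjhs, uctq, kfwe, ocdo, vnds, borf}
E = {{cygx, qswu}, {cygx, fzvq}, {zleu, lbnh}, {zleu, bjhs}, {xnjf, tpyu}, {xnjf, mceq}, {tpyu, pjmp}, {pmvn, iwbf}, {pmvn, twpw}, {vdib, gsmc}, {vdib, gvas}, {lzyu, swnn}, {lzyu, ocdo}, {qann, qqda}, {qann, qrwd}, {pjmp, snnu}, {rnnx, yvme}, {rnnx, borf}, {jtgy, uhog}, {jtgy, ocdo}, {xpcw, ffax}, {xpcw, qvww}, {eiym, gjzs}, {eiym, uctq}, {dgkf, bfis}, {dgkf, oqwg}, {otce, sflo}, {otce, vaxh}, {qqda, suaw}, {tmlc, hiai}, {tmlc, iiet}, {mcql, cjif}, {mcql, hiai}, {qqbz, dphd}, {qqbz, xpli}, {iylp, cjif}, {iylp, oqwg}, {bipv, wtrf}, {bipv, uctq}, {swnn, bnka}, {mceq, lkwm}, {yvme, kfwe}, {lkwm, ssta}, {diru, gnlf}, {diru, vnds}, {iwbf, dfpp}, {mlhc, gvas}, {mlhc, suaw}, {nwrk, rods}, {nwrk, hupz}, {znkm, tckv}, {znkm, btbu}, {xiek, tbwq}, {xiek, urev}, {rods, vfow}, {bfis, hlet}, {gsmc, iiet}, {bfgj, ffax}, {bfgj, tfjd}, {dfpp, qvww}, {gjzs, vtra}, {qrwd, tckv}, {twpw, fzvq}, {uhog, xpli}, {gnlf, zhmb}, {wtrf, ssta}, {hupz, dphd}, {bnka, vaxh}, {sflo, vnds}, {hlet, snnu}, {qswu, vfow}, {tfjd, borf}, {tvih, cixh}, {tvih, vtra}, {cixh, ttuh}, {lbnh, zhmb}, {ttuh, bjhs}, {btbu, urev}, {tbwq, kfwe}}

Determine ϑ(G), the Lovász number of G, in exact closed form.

79*cos(pi/79)/(cos(pi/79) + 1)

Vertex xnjf has 2 neighbors: tpyu, mceq.
Vertex qann has 2 neighbors: qqda, qrwd.
deg(znkm) = 2; N(znkm) = {tckv, btbu}.
N(iylp) = {cjif, oqwg}, |N(iylp)| = 2.
79-vertex 2-regular graph: a single 79-cycle (edge-transitive).
Distinct eigenvalues (to 5 d.p.): [2.0, 1.99368, 1.97475, 1.94334, 1.89964, 1.84393, 1.77657, 1.69797, 1.60863, 1.50913, 1.40008, 1.28219, 1.15618, 1.02287, 0.88309, 0.73773, 0.5877, 0.43396, 0.27747, 0.11923, -0.03976, -0.19851, -0.356, -0.51123, -0.66324, -0.81105, -0.95374, -1.09039, -1.22015, -1.3422, -1.45576, -1.56011, -1.65461, -1.73864, -1.81168, -1.87327, -1.92301, -1.96059, -1.98578, -1.99842].
λ_max=2, λ_min=-2*cos(pi/79); ϑ = −79·λ_min/(λ_max−λ_min) = 79*cos(pi/79)/(cos(pi/79) + 1).
Numerically 39.484379.
α=39, χ(Ḡ)=40; ϑ=79*cos(pi/79)/(cos(pi/79) + 1) lies between (both strict).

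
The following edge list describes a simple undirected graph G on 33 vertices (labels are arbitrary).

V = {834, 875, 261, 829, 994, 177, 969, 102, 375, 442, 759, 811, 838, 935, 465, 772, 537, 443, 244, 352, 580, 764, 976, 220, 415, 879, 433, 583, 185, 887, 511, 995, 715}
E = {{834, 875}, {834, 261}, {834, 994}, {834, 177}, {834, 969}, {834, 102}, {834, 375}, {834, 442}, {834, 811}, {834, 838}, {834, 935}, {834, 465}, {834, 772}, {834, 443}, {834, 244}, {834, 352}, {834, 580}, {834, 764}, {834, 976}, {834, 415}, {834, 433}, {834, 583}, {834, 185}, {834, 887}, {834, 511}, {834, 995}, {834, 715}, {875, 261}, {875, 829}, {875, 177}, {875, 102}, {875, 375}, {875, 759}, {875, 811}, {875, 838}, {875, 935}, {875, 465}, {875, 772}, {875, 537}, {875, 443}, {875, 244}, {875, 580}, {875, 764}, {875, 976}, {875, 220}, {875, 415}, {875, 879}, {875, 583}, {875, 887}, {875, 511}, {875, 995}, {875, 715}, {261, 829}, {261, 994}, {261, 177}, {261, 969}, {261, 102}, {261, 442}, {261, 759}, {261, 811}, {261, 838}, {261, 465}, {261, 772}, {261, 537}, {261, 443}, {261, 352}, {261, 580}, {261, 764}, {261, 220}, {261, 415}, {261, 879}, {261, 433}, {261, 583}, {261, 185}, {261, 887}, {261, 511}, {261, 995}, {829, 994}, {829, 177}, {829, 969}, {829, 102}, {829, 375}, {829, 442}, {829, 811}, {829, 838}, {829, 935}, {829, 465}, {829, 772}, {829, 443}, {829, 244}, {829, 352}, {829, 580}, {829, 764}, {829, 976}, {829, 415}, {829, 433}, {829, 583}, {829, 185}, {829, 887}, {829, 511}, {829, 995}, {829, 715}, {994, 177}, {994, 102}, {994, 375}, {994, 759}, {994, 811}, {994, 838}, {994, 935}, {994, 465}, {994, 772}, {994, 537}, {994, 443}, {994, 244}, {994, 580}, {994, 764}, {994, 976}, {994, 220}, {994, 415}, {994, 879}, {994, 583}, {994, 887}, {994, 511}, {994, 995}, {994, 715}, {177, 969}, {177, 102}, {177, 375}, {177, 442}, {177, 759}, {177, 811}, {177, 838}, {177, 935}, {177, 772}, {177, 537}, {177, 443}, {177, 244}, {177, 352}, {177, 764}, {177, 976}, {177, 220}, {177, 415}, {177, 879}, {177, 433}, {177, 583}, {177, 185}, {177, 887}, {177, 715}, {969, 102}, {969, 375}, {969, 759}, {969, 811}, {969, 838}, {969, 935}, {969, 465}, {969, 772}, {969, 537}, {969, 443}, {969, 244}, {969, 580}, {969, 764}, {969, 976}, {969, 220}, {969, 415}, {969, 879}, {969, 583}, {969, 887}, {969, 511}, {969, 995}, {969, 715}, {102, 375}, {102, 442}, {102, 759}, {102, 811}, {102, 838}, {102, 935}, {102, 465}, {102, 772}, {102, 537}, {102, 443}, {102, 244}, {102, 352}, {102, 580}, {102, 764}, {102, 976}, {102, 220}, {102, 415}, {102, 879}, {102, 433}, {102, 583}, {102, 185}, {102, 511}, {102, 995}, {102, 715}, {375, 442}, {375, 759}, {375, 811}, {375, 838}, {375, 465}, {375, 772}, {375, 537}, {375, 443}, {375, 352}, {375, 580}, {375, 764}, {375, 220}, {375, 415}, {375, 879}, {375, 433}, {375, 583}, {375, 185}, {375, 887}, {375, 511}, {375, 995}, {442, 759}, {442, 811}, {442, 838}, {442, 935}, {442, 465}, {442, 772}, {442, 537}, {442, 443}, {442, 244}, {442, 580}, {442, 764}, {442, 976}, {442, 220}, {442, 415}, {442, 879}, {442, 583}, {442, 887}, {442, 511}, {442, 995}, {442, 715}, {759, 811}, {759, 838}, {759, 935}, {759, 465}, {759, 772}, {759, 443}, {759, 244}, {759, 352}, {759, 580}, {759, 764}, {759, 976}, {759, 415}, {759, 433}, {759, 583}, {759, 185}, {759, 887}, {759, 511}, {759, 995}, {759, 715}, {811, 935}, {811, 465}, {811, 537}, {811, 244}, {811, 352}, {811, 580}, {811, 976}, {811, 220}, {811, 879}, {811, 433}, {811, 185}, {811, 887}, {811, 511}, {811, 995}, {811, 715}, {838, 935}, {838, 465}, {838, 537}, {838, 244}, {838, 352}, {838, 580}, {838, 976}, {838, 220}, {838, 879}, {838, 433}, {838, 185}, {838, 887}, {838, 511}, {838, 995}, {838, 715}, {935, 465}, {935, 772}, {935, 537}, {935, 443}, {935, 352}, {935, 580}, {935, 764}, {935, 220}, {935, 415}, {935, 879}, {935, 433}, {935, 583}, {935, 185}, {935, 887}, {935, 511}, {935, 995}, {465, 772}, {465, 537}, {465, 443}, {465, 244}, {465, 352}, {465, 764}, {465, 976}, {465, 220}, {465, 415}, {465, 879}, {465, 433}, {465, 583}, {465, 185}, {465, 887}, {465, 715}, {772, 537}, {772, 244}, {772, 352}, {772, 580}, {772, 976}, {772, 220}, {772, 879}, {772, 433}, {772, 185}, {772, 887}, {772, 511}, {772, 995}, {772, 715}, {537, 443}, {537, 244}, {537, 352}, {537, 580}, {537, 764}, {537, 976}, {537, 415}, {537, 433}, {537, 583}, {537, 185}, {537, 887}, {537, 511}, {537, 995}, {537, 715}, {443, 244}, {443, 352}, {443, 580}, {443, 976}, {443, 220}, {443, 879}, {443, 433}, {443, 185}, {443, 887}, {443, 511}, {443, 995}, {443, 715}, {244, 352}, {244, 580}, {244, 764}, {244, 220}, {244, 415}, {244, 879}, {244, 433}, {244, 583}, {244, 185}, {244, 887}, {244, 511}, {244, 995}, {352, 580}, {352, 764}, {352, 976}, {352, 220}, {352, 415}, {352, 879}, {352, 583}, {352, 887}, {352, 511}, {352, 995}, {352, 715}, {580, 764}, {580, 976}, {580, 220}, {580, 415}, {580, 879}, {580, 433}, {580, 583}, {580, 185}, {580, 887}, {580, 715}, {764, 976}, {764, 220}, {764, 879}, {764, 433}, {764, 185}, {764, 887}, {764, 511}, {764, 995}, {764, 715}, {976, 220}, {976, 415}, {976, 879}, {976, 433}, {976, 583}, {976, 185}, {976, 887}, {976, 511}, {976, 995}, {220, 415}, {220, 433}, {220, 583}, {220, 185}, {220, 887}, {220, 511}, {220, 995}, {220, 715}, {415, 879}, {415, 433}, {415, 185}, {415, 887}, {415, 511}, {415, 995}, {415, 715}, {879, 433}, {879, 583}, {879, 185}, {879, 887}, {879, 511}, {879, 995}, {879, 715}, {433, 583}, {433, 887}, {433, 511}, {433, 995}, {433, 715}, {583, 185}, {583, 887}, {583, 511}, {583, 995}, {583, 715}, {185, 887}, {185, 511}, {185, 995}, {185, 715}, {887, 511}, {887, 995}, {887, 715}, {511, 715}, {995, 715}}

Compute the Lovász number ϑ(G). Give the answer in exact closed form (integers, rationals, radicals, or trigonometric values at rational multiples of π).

deg(433) = 26; N(433) = {834, 261, 829, 177, 102, 375, 759, 811, 838, 935, 465, 772, 537, 443, 244, 580, 764, 976, 220, 415, 879, 583, 887, 511, 995, 715}.
Vertex 220 has 27 neighbors: 875, 261, 994, 177, 969, 102, 375, 442, 811, 838, 935, 465, 772, 443, 244, 352, 580, 764, 976, 415, 433, 583, 185, 887, 511, 995, 715.
N(994) = {834, 261, 829, 177, 102, 375, 759, 811, 838, 935, 465, 772, 537, 443, 244, 580, 764, 976, 220, 415, 879, 583, 887, 511, 995, 715}, |N(994)| = 26.
Vertex 442 has 26 neighbors: 834, 261, 829, 177, 102, 375, 759, 811, 838, 935, 465, 772, 537, 443, 244, 580, 764, 976, 220, 415, 879, 583, 887, 511, 995, 715.
G = K_{7,7,6,6,5,2}: α = 7 = χ(Ḡ), so ϑ = 7.
Numerically 7.00000.
Lovász sandwich 7 ≤ 7 ≤ 7: collapsed.

7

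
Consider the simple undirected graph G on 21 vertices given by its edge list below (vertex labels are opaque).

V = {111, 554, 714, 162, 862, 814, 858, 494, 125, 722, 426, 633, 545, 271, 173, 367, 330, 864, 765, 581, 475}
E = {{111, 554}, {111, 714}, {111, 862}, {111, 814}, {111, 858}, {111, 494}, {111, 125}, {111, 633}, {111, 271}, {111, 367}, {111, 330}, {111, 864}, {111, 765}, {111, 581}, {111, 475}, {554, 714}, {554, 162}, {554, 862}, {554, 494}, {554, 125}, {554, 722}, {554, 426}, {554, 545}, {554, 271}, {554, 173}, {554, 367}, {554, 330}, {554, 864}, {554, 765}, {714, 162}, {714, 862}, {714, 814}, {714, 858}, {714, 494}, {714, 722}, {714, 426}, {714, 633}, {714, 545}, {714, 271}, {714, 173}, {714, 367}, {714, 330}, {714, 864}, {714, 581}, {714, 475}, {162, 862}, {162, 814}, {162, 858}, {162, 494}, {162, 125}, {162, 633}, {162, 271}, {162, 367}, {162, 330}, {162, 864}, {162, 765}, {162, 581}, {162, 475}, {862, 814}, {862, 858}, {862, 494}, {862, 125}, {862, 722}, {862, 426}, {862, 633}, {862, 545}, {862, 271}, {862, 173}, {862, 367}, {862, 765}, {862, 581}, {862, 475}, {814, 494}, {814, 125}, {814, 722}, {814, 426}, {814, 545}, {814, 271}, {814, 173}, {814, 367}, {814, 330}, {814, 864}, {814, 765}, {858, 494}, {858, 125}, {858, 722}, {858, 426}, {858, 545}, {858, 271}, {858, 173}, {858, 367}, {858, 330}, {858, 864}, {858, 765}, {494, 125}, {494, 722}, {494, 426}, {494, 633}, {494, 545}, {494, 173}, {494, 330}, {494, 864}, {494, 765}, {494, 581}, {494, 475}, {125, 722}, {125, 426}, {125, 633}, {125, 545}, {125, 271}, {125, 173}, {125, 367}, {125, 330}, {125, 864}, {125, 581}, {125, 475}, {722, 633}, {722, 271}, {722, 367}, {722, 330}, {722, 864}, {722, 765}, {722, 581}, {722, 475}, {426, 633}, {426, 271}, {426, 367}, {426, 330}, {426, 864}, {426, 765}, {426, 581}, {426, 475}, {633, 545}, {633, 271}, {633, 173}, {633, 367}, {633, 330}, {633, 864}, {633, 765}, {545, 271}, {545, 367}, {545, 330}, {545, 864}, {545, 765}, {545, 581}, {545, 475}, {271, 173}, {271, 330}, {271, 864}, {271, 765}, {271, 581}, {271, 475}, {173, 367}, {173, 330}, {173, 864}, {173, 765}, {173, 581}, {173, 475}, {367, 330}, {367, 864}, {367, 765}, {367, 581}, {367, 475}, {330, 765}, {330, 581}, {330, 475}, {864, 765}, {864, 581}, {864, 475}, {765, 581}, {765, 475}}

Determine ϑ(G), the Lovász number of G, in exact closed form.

Vertex 271 has 18 neighbors: 111, 554, 714, 162, 862, 814, 858, 125, 722, 426, 633, 545, 173, 330, 864, 765, 581, 475.
deg(814) = 15; N(814) = {111, 714, 162, 862, 494, 125, 722, 426, 545, 271, 173, 367, 330, 864, 765}.
Vertex 714 has 18 neighbors: 111, 554, 162, 862, 814, 858, 494, 722, 426, 633, 545, 271, 173, 367, 330, 864, 581, 475.
Vertex 765 has 18 neighbors: 111, 554, 162, 862, 814, 858, 494, 722, 426, 633, 545, 271, 173, 367, 330, 864, 581, 475.
5 parts of sizes [6, 6, 3, 3, 3]; α(G) = 6 = ϑ (perfect).
≈ 6.0000000 (to 7 d.p.).
6 ≤ 6 ≤ 6: collapsed.

6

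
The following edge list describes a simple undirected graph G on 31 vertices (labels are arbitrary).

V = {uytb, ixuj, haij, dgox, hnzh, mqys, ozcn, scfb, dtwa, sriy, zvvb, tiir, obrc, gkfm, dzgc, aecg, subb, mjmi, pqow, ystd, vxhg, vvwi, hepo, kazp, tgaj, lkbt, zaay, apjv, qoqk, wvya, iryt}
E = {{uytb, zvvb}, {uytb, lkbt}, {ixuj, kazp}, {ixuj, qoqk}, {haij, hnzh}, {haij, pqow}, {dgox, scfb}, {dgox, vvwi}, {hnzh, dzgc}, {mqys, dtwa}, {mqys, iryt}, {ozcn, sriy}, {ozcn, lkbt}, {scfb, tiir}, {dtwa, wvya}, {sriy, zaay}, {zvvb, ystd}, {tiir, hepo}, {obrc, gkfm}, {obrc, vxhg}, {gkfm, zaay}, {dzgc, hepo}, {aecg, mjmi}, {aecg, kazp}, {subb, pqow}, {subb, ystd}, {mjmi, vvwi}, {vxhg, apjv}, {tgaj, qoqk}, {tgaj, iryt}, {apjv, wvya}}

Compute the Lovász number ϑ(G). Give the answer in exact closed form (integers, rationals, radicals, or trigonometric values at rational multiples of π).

31*cos(pi/31)/(cos(pi/31) + 1)

N(aecg) = {mjmi, kazp}, |N(aecg)| = 2.
Vertex iryt has 2 neighbors: mqys, tgaj.
deg(obrc) = 2; N(obrc) = {gkfm, vxhg}.
N(ixuj) = {kazp, qoqk}, |N(ixuj)| = 2.
deg(v) = 2 for all v (|V|=31); the odd cycle C_{31}.
A has 16 distinct eigenvalues ≈ [2.0, 1.95906, 1.837916, 1.641527, 1.377934, 1.057928, 0.694611, 0.302856, -0.101298, -0.501305, -0.880788, -1.224212, -1.517516, -1.748693, -1.908279, -1.989739].
λ_max=2, λ_min=-2*cos(pi/31); ϑ = −31·λ_min/(λ_max−λ_min) = 31*cos(pi/31)/(cos(pi/31) + 1).
≈ 15.46013499 (to 8 d.p.).
α=15, χ(Ḡ)=16; ϑ=31*cos(pi/31)/(cos(pi/31) + 1) lies between (both strict).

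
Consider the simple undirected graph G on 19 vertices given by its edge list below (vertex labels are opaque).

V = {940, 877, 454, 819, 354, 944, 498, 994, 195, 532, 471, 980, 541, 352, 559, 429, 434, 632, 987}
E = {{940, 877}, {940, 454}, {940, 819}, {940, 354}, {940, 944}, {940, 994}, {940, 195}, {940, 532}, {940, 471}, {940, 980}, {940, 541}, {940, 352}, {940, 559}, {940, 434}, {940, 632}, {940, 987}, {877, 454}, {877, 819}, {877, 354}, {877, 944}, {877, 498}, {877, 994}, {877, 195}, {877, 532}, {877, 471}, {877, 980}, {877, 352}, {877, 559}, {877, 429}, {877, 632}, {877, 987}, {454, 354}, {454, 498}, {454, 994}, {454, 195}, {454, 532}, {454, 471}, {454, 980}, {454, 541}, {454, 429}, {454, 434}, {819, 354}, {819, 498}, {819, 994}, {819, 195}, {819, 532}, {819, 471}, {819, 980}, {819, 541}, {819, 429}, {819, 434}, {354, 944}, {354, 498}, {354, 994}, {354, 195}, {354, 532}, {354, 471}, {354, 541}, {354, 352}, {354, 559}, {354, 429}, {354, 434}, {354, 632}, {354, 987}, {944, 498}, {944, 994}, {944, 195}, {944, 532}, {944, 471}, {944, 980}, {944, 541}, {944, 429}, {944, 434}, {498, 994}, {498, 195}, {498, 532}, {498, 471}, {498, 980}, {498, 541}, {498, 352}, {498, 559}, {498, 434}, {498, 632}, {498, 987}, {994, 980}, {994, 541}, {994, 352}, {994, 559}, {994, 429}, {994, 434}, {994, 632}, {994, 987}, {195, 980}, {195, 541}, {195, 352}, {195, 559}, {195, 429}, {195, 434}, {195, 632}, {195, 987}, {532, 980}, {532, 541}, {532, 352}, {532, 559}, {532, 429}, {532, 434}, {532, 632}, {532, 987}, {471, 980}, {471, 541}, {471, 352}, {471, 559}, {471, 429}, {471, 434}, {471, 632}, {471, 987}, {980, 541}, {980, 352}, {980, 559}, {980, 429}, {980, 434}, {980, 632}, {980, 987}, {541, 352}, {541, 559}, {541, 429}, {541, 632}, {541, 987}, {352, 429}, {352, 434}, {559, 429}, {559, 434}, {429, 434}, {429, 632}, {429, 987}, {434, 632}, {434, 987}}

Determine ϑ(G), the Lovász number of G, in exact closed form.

7

N(980) = {940, 877, 454, 819, 944, 498, 994, 195, 532, 471, 541, 352, 559, 429, 434, 632, 987}, |N(980)| = 17.
Vertex 541 has 16 neighbors: 940, 454, 819, 354, 944, 498, 994, 195, 532, 471, 980, 352, 559, 429, 632, 987.
Vertex 195 has 15 neighbors: 940, 877, 454, 819, 354, 944, 498, 980, 541, 352, 559, 429, 434, 632, 987.
deg(559) = 12; N(559) = {940, 877, 354, 498, 994, 195, 532, 471, 980, 541, 429, 434}.
K_{7,4,3,3,2} (perfect); ϑ(G) = α(G) = max{7,4,3,3,2} = 7.
ϑ(G) ≈ 7.00000000.
Sandwich: α(G)=7 ≤ ϑ(G)=7 ≤ χ(Ḡ)=7 (collapsed).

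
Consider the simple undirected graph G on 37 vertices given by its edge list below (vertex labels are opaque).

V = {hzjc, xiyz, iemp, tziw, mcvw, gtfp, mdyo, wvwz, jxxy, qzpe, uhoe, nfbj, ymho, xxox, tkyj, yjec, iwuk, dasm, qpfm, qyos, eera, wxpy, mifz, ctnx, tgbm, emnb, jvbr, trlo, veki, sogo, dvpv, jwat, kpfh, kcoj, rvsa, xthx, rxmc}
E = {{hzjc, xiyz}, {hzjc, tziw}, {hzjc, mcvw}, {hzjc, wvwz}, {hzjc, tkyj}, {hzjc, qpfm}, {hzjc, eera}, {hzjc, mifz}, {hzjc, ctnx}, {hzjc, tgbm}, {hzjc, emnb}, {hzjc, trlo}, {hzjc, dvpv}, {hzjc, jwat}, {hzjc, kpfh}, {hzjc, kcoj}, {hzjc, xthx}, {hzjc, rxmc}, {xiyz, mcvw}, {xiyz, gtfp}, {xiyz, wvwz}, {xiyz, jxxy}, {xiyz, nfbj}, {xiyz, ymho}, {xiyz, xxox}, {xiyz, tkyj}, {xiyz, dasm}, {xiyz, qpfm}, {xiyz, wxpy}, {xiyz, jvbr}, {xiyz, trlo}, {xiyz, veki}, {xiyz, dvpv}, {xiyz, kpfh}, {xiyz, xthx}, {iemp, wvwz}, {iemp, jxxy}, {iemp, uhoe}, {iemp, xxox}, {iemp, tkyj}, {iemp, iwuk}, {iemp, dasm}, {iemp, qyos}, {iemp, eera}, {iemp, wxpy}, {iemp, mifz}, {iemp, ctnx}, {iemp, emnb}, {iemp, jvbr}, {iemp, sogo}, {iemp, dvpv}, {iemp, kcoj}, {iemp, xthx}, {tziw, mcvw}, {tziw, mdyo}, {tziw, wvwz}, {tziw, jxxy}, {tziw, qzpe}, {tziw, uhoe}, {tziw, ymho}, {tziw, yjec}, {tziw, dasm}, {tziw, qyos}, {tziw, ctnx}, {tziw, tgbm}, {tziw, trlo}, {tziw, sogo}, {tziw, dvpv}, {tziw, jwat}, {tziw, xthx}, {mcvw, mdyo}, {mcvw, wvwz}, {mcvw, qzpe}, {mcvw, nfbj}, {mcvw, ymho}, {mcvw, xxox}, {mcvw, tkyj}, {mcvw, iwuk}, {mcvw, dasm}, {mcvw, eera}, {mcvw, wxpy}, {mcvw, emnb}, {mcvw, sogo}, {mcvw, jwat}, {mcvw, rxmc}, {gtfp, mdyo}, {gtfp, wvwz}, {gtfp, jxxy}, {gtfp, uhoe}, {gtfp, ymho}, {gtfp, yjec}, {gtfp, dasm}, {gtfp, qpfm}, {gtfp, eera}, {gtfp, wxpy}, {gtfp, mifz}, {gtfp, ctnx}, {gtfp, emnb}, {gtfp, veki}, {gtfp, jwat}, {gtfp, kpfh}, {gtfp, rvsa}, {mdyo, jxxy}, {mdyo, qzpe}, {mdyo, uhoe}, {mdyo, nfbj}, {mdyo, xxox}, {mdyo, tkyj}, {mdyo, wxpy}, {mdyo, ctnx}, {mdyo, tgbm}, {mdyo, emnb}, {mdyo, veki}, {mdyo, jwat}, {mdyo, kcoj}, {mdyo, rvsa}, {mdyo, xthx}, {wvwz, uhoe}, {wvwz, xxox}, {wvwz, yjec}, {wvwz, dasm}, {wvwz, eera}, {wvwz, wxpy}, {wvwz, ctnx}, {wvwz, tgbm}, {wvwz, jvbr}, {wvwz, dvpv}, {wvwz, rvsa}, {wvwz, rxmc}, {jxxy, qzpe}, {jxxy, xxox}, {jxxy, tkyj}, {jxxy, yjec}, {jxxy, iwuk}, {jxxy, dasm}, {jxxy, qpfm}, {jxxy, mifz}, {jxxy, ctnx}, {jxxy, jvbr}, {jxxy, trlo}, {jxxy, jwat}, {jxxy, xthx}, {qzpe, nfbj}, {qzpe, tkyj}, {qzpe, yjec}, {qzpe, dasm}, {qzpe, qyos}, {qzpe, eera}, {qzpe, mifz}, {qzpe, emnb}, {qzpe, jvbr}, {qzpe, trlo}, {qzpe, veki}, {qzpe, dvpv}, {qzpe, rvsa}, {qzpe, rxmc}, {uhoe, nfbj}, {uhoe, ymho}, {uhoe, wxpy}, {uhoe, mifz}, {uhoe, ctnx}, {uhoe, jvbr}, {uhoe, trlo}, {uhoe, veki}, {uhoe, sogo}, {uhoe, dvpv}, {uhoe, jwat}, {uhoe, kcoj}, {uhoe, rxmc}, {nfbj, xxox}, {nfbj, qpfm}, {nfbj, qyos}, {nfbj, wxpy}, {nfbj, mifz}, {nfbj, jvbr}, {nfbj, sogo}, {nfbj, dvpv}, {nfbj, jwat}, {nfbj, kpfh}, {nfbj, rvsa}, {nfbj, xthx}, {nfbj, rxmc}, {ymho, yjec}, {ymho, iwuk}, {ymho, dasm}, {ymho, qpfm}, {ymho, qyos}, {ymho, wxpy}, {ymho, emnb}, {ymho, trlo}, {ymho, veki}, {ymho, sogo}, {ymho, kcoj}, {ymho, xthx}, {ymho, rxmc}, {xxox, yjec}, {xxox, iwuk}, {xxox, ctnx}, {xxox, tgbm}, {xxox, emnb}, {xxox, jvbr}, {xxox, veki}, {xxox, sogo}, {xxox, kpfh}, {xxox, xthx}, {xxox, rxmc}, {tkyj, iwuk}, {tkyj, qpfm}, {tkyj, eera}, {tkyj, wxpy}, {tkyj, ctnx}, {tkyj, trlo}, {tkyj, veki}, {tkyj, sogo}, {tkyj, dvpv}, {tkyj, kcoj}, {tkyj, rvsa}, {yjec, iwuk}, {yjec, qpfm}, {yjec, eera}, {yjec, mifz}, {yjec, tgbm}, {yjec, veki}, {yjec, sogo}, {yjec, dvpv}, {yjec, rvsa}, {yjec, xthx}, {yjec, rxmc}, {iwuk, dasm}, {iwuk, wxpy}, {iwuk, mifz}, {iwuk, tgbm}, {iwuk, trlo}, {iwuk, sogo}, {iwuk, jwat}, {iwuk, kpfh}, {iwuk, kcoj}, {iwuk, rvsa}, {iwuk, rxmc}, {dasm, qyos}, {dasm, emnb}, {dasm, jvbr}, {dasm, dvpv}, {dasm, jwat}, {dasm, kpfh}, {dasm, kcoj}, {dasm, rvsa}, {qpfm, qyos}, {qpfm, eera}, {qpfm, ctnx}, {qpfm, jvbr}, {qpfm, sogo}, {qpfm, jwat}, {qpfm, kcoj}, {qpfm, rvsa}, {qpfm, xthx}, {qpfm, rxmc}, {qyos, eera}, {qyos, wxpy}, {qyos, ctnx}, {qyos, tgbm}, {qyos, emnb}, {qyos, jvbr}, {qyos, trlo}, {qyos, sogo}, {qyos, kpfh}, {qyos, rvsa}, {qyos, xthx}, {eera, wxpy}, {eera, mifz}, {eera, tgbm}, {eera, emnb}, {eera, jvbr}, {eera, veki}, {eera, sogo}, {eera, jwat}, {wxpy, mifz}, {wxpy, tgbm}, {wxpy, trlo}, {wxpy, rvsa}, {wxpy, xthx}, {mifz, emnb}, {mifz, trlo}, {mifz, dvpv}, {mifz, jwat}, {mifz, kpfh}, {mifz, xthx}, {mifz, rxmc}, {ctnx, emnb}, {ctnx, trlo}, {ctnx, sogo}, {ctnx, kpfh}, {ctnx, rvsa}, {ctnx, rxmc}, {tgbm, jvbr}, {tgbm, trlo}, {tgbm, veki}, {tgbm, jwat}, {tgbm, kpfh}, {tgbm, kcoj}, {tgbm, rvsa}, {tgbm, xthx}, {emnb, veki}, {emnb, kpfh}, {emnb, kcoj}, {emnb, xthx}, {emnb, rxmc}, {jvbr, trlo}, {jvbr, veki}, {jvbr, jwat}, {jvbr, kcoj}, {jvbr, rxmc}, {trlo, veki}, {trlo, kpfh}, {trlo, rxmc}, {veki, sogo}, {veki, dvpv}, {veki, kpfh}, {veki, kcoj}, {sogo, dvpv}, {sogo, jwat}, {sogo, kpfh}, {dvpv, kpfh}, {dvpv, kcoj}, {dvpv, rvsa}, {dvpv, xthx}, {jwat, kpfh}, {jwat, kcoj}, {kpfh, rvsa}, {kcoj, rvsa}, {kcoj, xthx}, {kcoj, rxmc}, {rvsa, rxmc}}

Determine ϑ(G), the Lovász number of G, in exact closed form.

sqrt(37)

deg(uhoe) = 18; N(uhoe) = {iemp, tziw, gtfp, mdyo, wvwz, nfbj, ymho, wxpy, mifz, ctnx, jvbr, trlo, veki, sogo, dvpv, jwat, kcoj, rxmc}.
Vertex eera has 18 neighbors: hzjc, iemp, mcvw, gtfp, wvwz, qzpe, tkyj, yjec, qpfm, qyos, wxpy, mifz, tgbm, emnb, jvbr, veki, sogo, jwat.
Vertex xiyz has 18 neighbors: hzjc, mcvw, gtfp, wvwz, jxxy, nfbj, ymho, xxox, tkyj, dasm, qpfm, wxpy, jvbr, trlo, veki, dvpv, kpfh, xthx.
N(mdyo) = {tziw, mcvw, gtfp, jxxy, qzpe, uhoe, nfbj, xxox, tkyj, wxpy, ctnx, tgbm, emnb, veki, jwat, kcoj, rvsa, xthx}, |N(mdyo)| = 18.
G on 37 vertices is 18-regular; Paley(37): SR with (k,λ,μ)=(18,8,9).
The 3 distinct eigenvalues: [18.0, 2.54138, -3.54138].
Lovász: ϑ = −37(-sqrt(37)/2 - 1/2)/(18+-(-sqrt(37)/2 - 1/2)) = sqrt(37).
Numerically 6.08276253.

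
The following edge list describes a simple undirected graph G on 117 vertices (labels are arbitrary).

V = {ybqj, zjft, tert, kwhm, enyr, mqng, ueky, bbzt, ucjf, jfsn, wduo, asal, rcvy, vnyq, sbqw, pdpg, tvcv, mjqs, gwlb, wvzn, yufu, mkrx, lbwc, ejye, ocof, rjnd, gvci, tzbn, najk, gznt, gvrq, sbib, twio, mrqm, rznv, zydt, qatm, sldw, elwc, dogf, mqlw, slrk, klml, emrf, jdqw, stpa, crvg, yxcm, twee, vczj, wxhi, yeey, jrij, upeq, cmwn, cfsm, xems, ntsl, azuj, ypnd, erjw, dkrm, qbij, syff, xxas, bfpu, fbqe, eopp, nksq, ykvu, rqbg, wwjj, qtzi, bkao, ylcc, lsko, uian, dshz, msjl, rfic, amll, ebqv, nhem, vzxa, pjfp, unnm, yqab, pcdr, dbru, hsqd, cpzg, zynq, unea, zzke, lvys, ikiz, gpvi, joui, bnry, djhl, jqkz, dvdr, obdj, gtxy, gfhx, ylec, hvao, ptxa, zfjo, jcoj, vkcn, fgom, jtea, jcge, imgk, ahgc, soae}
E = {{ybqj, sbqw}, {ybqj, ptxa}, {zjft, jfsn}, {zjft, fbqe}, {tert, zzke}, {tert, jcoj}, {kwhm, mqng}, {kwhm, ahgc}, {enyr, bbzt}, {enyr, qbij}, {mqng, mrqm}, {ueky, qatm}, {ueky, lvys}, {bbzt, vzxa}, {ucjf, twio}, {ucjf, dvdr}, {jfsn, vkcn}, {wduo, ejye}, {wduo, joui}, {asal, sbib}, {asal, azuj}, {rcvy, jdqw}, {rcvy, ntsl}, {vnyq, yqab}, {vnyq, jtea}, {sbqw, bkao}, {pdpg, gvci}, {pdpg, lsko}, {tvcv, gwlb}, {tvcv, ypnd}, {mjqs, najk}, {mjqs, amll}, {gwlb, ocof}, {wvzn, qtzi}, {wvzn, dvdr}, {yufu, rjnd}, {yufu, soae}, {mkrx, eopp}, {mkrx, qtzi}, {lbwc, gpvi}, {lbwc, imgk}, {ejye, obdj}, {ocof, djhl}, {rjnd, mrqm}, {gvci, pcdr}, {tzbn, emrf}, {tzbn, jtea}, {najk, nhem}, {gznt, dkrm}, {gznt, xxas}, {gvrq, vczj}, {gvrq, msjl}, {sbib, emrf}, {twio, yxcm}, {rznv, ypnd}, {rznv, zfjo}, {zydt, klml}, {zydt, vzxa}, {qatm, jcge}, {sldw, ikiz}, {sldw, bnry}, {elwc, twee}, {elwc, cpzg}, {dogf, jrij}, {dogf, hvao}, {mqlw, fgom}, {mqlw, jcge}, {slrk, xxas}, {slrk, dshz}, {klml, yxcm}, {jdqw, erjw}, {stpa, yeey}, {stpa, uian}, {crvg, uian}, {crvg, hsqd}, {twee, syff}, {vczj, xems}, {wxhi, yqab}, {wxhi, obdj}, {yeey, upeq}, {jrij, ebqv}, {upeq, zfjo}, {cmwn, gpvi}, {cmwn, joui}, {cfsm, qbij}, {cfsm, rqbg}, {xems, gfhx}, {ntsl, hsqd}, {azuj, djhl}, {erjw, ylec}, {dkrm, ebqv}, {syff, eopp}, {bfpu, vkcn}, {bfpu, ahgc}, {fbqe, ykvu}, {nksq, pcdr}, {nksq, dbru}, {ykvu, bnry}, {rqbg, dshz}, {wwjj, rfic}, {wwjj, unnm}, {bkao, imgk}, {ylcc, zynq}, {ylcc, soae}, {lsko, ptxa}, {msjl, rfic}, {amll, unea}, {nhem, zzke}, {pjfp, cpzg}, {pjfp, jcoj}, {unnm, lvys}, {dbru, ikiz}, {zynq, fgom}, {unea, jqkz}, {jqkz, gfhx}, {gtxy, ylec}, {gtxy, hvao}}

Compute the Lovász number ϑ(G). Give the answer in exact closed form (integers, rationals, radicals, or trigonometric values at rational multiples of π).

N(yufu) = {rjnd, soae}, |N(yufu)| = 2.
N(tvcv) = {gwlb, ypnd}, |N(tvcv)| = 2.
Vertex mjqs has 2 neighbors: najk, amll.
deg(sbib) = 2; N(sbib) = {asal, emrf}.
117-vertex 2-regular graph: connected 2-regular on 117 ⇒ C_{117}.
A has 59 distinct eigenvalues ≈ [2.0, 1.9971, 1.9885, 1.9741, 1.954, 1.9283, 1.8971, 1.8603, 1.8182, 1.7709, 1.7185, 1.6611, 1.5989, 1.5321, 1.4609, 1.3854, 1.306, 1.2228, 1.1361, 1.0461, 0.9531, 0.8574, 0.7592, 0.6587, 0.5564, 0.4525, 0.3473, 0.2411, 0.1342, 0.0269, -0.0805, -0.1877, -0.2943, -0.4001, -0.5047, -0.6078, -0.7092, -0.8086, -0.9056, -1.0, -1.0915, -1.1799, -1.2649, -1.3462, -1.4237, -1.497, -1.5661, -1.6306, -1.6904, -1.7453, -1.7952, -1.84, -1.8794, -1.9134, -1.9419, -1.9648, -1.982, -1.9935, -1.9993].
Lovász: ϑ = −117(-2*cos(pi/117))/(2+-(-1)*2*cos(pi/117)) = 117*cos(pi/117)/(cos(pi/117) + 1).
Numerically 58.48945428.
Check 58 ≤ 117*cos(pi/117)/(cos(pi/117) + 1) ≤ 59: both strict.

117*cos(pi/117)/(cos(pi/117) + 1)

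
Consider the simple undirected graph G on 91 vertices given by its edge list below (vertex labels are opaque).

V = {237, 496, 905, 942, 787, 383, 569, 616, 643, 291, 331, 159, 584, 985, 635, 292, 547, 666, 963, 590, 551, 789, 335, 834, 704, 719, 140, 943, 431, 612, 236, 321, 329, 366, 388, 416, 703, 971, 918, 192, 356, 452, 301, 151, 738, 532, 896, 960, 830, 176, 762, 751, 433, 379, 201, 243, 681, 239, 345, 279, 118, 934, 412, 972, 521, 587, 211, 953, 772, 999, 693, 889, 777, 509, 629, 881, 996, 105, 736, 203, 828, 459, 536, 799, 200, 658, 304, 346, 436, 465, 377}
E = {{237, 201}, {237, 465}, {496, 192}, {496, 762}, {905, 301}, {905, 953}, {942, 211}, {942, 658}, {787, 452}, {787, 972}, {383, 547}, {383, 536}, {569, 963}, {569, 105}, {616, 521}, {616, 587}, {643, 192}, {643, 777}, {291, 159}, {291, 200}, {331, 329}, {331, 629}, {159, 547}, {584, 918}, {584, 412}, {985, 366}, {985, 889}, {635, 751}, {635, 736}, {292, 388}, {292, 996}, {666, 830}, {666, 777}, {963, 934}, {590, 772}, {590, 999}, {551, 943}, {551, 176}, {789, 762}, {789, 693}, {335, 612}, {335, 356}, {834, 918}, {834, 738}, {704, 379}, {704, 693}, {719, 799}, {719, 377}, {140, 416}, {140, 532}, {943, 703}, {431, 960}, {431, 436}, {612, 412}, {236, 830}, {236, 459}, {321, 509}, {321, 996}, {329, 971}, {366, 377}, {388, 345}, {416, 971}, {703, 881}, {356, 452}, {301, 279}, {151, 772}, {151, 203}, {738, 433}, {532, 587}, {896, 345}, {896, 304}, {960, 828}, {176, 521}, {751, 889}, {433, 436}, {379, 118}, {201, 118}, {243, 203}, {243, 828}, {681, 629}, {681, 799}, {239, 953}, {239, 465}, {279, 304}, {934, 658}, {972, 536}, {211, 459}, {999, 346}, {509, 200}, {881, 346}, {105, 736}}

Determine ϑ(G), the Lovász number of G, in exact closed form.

deg(999) = 2; N(999) = {590, 346}.
N(521) = {616, 176}, |N(521)| = 2.
N(159) = {291, 547}, |N(159)| = 2.
N(799) = {719, 681}, |N(799)| = 2.
Regular of degree 2 on 91 vertices: connected 2-regular on 91 ⇒ C_{91}.
spec(A) ≈ [2.0, 1.99523, 1.98096, 1.95725, 1.92421, 1.882, 1.83082, 1.77091, 1.70257, 1.62611, 1.54191, 1.45035, 1.35189, 1.24698, 1.13613, 1.01987, 0.89874, 0.77333, 0.64424, 0.51208, 0.37748, 0.24107, 0.10352, -0.03452, -0.1724, -0.30946, -0.44504, -0.5785, -0.70921, -0.83654, -0.95987, -1.07864, -1.19226, -1.30021, -1.40196, -1.49702, -1.58495, -1.66533, -1.73778, -1.80194, -1.85751, -1.90424, -1.94188, -1.97028, -1.98928, -1.99881] (distinct, 5 d.p.).
Lovász: ϑ = −91(-2*cos(pi/91))/(2+-(-1)*2*cos(pi/91)) = 91*cos(pi/91)/(cos(pi/91) + 1).
ϑ(G) ≈ 45.4864.
45 ≤ 91*cos(pi/91)/(cos(pi/91) + 1) ≤ 46: both strict.

91*cos(pi/91)/(cos(pi/91) + 1)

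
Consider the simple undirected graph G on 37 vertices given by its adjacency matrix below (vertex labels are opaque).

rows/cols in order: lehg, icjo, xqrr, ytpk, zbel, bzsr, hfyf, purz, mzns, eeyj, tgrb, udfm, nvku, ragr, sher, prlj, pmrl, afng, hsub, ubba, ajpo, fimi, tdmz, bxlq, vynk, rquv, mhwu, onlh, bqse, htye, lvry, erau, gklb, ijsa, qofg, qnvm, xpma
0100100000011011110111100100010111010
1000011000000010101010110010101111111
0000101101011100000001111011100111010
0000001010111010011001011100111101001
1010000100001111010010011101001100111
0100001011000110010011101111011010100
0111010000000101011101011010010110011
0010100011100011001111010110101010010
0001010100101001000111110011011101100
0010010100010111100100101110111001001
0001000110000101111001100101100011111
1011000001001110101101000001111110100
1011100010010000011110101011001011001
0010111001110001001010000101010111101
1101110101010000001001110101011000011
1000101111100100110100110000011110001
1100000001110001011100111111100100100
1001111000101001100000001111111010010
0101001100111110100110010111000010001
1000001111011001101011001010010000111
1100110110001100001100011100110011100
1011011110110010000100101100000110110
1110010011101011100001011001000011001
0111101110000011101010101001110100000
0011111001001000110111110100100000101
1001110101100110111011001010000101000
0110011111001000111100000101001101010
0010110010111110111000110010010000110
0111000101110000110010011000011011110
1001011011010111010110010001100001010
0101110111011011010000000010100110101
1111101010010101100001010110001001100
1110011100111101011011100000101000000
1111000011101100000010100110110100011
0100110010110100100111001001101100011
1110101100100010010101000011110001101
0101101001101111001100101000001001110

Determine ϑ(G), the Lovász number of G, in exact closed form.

deg(hfyf) = 18; N(hfyf) = {icjo, xqrr, ytpk, bzsr, ragr, prlj, afng, hsub, ubba, fimi, bxlq, vynk, mhwu, htye, erau, gklb, qnvm, xpma}.
Vertex ragr has 18 neighbors: xqrr, zbel, bzsr, hfyf, eeyj, tgrb, udfm, prlj, hsub, ajpo, rquv, onlh, htye, erau, gklb, ijsa, qofg, xpma.
N(icjo) = {lehg, bzsr, hfyf, sher, pmrl, hsub, ajpo, tdmz, bxlq, mhwu, bqse, lvry, erau, gklb, ijsa, qofg, qnvm, xpma}, |N(icjo)| = 18.
N(gklb) = {lehg, icjo, xqrr, bzsr, hfyf, purz, tgrb, udfm, nvku, ragr, prlj, afng, hsub, ajpo, fimi, tdmz, bqse, lvry}, |N(gklb)| = 18.
Regular of degree 18 on 37 vertices: SR(37,18,8,9) — a Paley graph.
spec(A) ≈ [18.0, 2.541, -3.541] (distinct, 3 d.p.).
Lovász (edge-transitive): ϑ = −37·(-sqrt(37)/2 - 1/2)/((18)−(-sqrt(37)/2 - 1/2)) = sqrt(37).
ϑ(G) ≈ 6.08276253.

sqrt(37)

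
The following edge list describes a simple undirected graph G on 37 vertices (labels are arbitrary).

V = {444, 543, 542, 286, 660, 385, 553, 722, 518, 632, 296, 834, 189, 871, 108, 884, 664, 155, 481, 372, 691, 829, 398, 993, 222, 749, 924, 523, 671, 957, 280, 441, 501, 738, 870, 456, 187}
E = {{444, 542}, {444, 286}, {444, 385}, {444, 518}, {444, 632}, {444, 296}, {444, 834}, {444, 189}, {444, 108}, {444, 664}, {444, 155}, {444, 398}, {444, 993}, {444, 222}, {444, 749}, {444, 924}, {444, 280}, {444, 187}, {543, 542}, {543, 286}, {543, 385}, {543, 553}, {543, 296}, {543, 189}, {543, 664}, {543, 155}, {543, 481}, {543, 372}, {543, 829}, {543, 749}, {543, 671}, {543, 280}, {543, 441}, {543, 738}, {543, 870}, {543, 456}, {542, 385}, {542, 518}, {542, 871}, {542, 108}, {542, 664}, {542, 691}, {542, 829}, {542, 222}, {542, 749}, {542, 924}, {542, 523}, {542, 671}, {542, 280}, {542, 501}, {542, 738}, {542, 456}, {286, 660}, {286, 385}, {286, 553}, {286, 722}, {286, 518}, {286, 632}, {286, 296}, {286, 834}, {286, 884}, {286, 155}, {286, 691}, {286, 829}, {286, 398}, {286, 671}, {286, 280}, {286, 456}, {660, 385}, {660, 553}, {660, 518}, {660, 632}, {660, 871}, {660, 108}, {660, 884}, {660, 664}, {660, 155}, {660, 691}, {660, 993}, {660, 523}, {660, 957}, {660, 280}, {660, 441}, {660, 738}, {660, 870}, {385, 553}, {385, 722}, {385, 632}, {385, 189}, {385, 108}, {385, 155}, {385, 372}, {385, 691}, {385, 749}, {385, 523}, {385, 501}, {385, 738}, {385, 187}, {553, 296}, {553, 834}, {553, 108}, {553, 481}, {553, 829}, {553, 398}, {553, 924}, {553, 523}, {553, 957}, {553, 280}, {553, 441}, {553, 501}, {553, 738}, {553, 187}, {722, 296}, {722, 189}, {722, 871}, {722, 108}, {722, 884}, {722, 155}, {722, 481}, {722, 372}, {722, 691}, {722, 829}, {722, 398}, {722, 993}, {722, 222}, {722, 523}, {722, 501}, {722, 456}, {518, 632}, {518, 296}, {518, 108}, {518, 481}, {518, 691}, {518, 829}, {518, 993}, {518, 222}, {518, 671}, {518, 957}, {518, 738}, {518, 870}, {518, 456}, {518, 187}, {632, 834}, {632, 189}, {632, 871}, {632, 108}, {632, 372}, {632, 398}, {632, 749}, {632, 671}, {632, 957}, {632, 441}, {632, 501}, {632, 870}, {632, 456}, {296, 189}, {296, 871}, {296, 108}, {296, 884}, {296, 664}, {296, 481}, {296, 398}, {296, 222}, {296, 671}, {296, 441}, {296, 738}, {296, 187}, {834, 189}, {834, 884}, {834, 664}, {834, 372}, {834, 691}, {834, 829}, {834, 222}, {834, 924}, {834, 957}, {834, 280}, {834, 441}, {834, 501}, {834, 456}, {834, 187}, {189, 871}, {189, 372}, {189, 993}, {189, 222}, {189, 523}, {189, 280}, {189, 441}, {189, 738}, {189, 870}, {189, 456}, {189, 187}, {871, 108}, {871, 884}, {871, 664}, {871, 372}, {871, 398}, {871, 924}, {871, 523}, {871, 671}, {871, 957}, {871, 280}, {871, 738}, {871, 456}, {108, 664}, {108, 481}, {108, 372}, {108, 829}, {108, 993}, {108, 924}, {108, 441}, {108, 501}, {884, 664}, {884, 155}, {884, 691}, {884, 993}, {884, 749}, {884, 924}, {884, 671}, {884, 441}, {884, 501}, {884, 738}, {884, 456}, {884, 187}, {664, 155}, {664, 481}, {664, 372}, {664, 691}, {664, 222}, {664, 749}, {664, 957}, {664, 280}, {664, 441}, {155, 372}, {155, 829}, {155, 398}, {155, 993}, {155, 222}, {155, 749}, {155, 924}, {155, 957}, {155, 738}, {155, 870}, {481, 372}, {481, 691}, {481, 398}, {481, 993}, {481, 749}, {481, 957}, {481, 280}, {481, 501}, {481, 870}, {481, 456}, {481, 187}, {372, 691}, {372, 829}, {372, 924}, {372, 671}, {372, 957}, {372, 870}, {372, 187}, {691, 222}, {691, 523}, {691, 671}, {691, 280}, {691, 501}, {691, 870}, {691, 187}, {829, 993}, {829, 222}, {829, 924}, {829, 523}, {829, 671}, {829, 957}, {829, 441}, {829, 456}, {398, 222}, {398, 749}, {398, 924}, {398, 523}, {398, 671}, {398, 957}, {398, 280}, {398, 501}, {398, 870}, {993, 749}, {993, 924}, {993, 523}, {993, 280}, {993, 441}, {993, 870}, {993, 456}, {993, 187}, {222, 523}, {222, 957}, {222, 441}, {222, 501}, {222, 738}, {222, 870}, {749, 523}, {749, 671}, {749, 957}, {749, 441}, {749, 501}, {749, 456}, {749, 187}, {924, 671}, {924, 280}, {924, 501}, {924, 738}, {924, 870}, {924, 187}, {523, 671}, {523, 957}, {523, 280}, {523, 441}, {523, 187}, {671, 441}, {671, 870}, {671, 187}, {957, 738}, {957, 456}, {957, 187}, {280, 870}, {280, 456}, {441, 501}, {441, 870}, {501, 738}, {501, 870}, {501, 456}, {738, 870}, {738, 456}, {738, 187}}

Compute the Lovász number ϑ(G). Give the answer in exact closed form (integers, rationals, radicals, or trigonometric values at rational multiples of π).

sqrt(37)

N(398) = {444, 286, 553, 722, 632, 296, 871, 155, 481, 222, 749, 924, 523, 671, 957, 280, 501, 870}, |N(398)| = 18.
deg(738) = 18; N(738) = {543, 542, 660, 385, 553, 518, 296, 189, 871, 884, 155, 222, 924, 957, 501, 870, 456, 187}.
N(957) = {660, 553, 518, 632, 834, 871, 664, 155, 481, 372, 829, 398, 222, 749, 523, 738, 456, 187}, |N(957)| = 18.
deg(444) = 18; N(444) = {542, 286, 385, 518, 632, 296, 834, 189, 108, 664, 155, 398, 993, 222, 749, 924, 280, 187}.
37-vertex 18-regular graph: Paley(37): SR with (k,λ,μ)=(18,8,9).
A has 3 distinct eigenvalues ≈ [18.0, 2.54138, -3.54138].
ϑ = −N·λ_min/(λ_max−λ_min) = −37·(-sqrt(37)/2 - 1/2)/(18−(-sqrt(37)/2 - 1/2)) = sqrt(37).
≈ 6.08276 (to 5 d.p.).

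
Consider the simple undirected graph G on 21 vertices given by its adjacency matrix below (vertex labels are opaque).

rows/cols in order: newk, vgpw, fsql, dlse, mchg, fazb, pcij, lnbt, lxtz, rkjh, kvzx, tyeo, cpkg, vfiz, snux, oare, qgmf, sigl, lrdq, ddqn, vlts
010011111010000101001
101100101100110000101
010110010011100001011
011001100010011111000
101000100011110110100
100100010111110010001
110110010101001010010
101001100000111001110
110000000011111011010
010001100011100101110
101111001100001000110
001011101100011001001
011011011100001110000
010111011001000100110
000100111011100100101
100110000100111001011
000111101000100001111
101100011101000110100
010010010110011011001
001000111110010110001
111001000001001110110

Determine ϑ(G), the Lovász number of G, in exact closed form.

6

deg(vfiz) = 10; N(vfiz) = {vgpw, dlse, mchg, fazb, lnbt, lxtz, tyeo, oare, lrdq, ddqn}.
deg(qgmf) = 10; N(qgmf) = {dlse, mchg, fazb, pcij, lxtz, cpkg, sigl, lrdq, ddqn, vlts}.
N(ddqn) = {fsql, pcij, lnbt, lxtz, rkjh, kvzx, vfiz, oare, qgmf, vlts}, |N(ddqn)| = 10.
Vertex lxtz has 10 neighbors: newk, vgpw, kvzx, tyeo, cpkg, vfiz, snux, qgmf, sigl, ddqn.
Regular of degree 10 on 21 vertices: Kneser-type, 2-subsets of [7].
The 3 distinct eigenvalues: [10.0, 1.0, -4.0].
Lovász: ϑ = −21(-4)/(10+-1*(-4)) = 6.
≈ 6.000000000 (to 9 d.p.).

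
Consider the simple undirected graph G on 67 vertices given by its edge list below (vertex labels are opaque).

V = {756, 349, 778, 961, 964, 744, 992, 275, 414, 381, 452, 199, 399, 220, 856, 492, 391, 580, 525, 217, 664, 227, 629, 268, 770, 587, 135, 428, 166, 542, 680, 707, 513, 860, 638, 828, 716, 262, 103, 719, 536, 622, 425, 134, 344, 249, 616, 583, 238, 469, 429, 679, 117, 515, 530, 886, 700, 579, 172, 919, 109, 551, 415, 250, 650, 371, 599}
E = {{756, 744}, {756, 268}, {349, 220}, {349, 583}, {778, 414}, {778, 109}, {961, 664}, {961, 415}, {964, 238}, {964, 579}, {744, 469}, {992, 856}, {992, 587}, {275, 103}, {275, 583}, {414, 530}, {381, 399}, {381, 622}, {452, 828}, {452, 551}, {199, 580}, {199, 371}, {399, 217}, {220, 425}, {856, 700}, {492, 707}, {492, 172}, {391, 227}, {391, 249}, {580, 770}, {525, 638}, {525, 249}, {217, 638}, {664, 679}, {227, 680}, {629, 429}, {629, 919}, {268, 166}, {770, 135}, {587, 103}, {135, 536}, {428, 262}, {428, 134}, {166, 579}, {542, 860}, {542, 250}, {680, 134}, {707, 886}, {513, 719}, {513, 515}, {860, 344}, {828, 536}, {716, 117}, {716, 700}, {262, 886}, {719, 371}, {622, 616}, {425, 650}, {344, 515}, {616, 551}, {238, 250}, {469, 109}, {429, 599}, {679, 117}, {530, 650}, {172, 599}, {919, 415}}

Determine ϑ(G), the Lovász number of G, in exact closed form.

67*cos(pi/67)/(cos(pi/67) + 1)

Vertex 238 has 2 neighbors: 964, 250.
Vertex 530 has 2 neighbors: 414, 650.
N(622) = {381, 616}, |N(622)| = 2.
Vertex 428 has 2 neighbors: 262, 134.
67-vertex 2-regular graph: the odd cycle C_{67}.
spec(A) ≈ [2.0, 1.991212, 1.964925, 1.92137, 1.860931, 1.784137, 1.691664, 1.584325, 1.463063, 1.328943, 1.183144, 1.026948, 0.861727, 0.688934, 0.510086, 0.326755, 0.140552, -0.046885, -0.233911, -0.418881, -0.600169, -0.776184, -0.945377, -1.106262, -1.257426, -1.397539, -1.52537, -1.639797, -1.739813, -1.824539, -1.893231, -1.945286, -1.980245, -1.997802] (distinct, 6 d.p.).
−67·(-2*cos(pi/67)) / ((2)−(-2*cos(pi/67))) = 67*cos(pi/67)/(cos(pi/67) + 1) = ϑ(G).
ϑ(G) ≈ 33.48157981.
33 ≤ 67*cos(pi/67)/(cos(pi/67) + 1) ≤ 34: both strict.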